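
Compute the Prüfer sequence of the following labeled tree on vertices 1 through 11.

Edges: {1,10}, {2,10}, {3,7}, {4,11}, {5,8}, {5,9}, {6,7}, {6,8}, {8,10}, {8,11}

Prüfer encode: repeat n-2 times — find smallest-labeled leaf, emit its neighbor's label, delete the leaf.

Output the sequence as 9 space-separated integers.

Answer: 10 10 7 11 6 8 5 8 8

Derivation:
Step 1: leaves = {1,2,3,4,9}. Remove smallest leaf 1, emit neighbor 10.
Step 2: leaves = {2,3,4,9}. Remove smallest leaf 2, emit neighbor 10.
Step 3: leaves = {3,4,9,10}. Remove smallest leaf 3, emit neighbor 7.
Step 4: leaves = {4,7,9,10}. Remove smallest leaf 4, emit neighbor 11.
Step 5: leaves = {7,9,10,11}. Remove smallest leaf 7, emit neighbor 6.
Step 6: leaves = {6,9,10,11}. Remove smallest leaf 6, emit neighbor 8.
Step 7: leaves = {9,10,11}. Remove smallest leaf 9, emit neighbor 5.
Step 8: leaves = {5,10,11}. Remove smallest leaf 5, emit neighbor 8.
Step 9: leaves = {10,11}. Remove smallest leaf 10, emit neighbor 8.
Done: 2 vertices remain (8, 11). Sequence = [10 10 7 11 6 8 5 8 8]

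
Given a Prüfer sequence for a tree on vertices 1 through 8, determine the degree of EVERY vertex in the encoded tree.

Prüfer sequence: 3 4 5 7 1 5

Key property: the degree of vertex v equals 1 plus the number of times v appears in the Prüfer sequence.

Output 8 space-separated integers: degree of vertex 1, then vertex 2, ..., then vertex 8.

p_1 = 3: count[3] becomes 1
p_2 = 4: count[4] becomes 1
p_3 = 5: count[5] becomes 1
p_4 = 7: count[7] becomes 1
p_5 = 1: count[1] becomes 1
p_6 = 5: count[5] becomes 2
Degrees (1 + count): deg[1]=1+1=2, deg[2]=1+0=1, deg[3]=1+1=2, deg[4]=1+1=2, deg[5]=1+2=3, deg[6]=1+0=1, deg[7]=1+1=2, deg[8]=1+0=1

Answer: 2 1 2 2 3 1 2 1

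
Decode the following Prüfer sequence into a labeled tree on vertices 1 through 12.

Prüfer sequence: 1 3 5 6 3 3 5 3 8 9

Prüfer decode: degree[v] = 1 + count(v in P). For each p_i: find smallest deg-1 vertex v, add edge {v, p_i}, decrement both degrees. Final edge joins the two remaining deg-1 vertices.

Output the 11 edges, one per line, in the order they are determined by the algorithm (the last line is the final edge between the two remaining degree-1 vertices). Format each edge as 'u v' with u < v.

Answer: 1 2
1 3
4 5
6 7
3 6
3 10
5 11
3 5
3 8
8 9
9 12

Derivation:
Initial degrees: {1:2, 2:1, 3:5, 4:1, 5:3, 6:2, 7:1, 8:2, 9:2, 10:1, 11:1, 12:1}
Step 1: smallest deg-1 vertex = 2, p_1 = 1. Add edge {1,2}. Now deg[2]=0, deg[1]=1.
Step 2: smallest deg-1 vertex = 1, p_2 = 3. Add edge {1,3}. Now deg[1]=0, deg[3]=4.
Step 3: smallest deg-1 vertex = 4, p_3 = 5. Add edge {4,5}. Now deg[4]=0, deg[5]=2.
Step 4: smallest deg-1 vertex = 7, p_4 = 6. Add edge {6,7}. Now deg[7]=0, deg[6]=1.
Step 5: smallest deg-1 vertex = 6, p_5 = 3. Add edge {3,6}. Now deg[6]=0, deg[3]=3.
Step 6: smallest deg-1 vertex = 10, p_6 = 3. Add edge {3,10}. Now deg[10]=0, deg[3]=2.
Step 7: smallest deg-1 vertex = 11, p_7 = 5. Add edge {5,11}. Now deg[11]=0, deg[5]=1.
Step 8: smallest deg-1 vertex = 5, p_8 = 3. Add edge {3,5}. Now deg[5]=0, deg[3]=1.
Step 9: smallest deg-1 vertex = 3, p_9 = 8. Add edge {3,8}. Now deg[3]=0, deg[8]=1.
Step 10: smallest deg-1 vertex = 8, p_10 = 9. Add edge {8,9}. Now deg[8]=0, deg[9]=1.
Final: two remaining deg-1 vertices are 9, 12. Add edge {9,12}.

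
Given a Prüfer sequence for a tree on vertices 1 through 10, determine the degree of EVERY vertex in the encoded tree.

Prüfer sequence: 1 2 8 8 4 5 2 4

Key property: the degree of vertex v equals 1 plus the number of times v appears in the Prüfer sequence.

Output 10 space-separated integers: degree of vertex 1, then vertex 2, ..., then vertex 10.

Answer: 2 3 1 3 2 1 1 3 1 1

Derivation:
p_1 = 1: count[1] becomes 1
p_2 = 2: count[2] becomes 1
p_3 = 8: count[8] becomes 1
p_4 = 8: count[8] becomes 2
p_5 = 4: count[4] becomes 1
p_6 = 5: count[5] becomes 1
p_7 = 2: count[2] becomes 2
p_8 = 4: count[4] becomes 2
Degrees (1 + count): deg[1]=1+1=2, deg[2]=1+2=3, deg[3]=1+0=1, deg[4]=1+2=3, deg[5]=1+1=2, deg[6]=1+0=1, deg[7]=1+0=1, deg[8]=1+2=3, deg[9]=1+0=1, deg[10]=1+0=1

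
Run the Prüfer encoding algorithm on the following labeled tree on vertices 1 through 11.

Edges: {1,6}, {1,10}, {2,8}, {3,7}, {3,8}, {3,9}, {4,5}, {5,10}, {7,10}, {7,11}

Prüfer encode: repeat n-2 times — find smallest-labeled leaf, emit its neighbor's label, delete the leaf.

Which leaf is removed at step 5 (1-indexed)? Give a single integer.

Answer: 1

Derivation:
Step 1: current leaves = {2,4,6,9,11}. Remove leaf 2 (neighbor: 8).
Step 2: current leaves = {4,6,8,9,11}. Remove leaf 4 (neighbor: 5).
Step 3: current leaves = {5,6,8,9,11}. Remove leaf 5 (neighbor: 10).
Step 4: current leaves = {6,8,9,11}. Remove leaf 6 (neighbor: 1).
Step 5: current leaves = {1,8,9,11}. Remove leaf 1 (neighbor: 10).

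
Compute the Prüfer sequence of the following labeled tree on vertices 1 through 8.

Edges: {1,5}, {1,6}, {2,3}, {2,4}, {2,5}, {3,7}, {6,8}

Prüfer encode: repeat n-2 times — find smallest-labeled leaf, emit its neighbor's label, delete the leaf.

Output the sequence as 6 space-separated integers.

Answer: 2 3 2 5 1 6

Derivation:
Step 1: leaves = {4,7,8}. Remove smallest leaf 4, emit neighbor 2.
Step 2: leaves = {7,8}. Remove smallest leaf 7, emit neighbor 3.
Step 3: leaves = {3,8}. Remove smallest leaf 3, emit neighbor 2.
Step 4: leaves = {2,8}. Remove smallest leaf 2, emit neighbor 5.
Step 5: leaves = {5,8}. Remove smallest leaf 5, emit neighbor 1.
Step 6: leaves = {1,8}. Remove smallest leaf 1, emit neighbor 6.
Done: 2 vertices remain (6, 8). Sequence = [2 3 2 5 1 6]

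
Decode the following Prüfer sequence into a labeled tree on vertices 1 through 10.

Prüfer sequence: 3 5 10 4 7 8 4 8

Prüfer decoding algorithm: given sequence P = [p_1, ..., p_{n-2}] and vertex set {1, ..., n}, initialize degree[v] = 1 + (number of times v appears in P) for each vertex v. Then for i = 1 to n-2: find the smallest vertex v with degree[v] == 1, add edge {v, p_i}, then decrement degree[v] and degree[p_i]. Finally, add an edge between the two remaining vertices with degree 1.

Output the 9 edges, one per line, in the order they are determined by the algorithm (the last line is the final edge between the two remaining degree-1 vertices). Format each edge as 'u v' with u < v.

Answer: 1 3
2 5
3 10
4 5
6 7
7 8
4 9
4 8
8 10

Derivation:
Initial degrees: {1:1, 2:1, 3:2, 4:3, 5:2, 6:1, 7:2, 8:3, 9:1, 10:2}
Step 1: smallest deg-1 vertex = 1, p_1 = 3. Add edge {1,3}. Now deg[1]=0, deg[3]=1.
Step 2: smallest deg-1 vertex = 2, p_2 = 5. Add edge {2,5}. Now deg[2]=0, deg[5]=1.
Step 3: smallest deg-1 vertex = 3, p_3 = 10. Add edge {3,10}. Now deg[3]=0, deg[10]=1.
Step 4: smallest deg-1 vertex = 5, p_4 = 4. Add edge {4,5}. Now deg[5]=0, deg[4]=2.
Step 5: smallest deg-1 vertex = 6, p_5 = 7. Add edge {6,7}. Now deg[6]=0, deg[7]=1.
Step 6: smallest deg-1 vertex = 7, p_6 = 8. Add edge {7,8}. Now deg[7]=0, deg[8]=2.
Step 7: smallest deg-1 vertex = 9, p_7 = 4. Add edge {4,9}. Now deg[9]=0, deg[4]=1.
Step 8: smallest deg-1 vertex = 4, p_8 = 8. Add edge {4,8}. Now deg[4]=0, deg[8]=1.
Final: two remaining deg-1 vertices are 8, 10. Add edge {8,10}.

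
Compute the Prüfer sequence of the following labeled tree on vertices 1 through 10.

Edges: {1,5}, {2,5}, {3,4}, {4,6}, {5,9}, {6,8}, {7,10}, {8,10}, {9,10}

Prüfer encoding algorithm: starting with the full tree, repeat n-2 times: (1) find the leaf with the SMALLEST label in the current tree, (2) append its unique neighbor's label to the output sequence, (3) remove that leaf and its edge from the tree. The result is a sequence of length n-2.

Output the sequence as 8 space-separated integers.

Step 1: leaves = {1,2,3,7}. Remove smallest leaf 1, emit neighbor 5.
Step 2: leaves = {2,3,7}. Remove smallest leaf 2, emit neighbor 5.
Step 3: leaves = {3,5,7}. Remove smallest leaf 3, emit neighbor 4.
Step 4: leaves = {4,5,7}. Remove smallest leaf 4, emit neighbor 6.
Step 5: leaves = {5,6,7}. Remove smallest leaf 5, emit neighbor 9.
Step 6: leaves = {6,7,9}. Remove smallest leaf 6, emit neighbor 8.
Step 7: leaves = {7,8,9}. Remove smallest leaf 7, emit neighbor 10.
Step 8: leaves = {8,9}. Remove smallest leaf 8, emit neighbor 10.
Done: 2 vertices remain (9, 10). Sequence = [5 5 4 6 9 8 10 10]

Answer: 5 5 4 6 9 8 10 10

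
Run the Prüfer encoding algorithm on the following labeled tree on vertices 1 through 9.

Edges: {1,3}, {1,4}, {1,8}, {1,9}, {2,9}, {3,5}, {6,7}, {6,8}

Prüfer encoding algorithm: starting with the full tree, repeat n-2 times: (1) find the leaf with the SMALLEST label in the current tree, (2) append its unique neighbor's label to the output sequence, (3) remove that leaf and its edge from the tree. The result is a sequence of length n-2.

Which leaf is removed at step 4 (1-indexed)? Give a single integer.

Answer: 3

Derivation:
Step 1: current leaves = {2,4,5,7}. Remove leaf 2 (neighbor: 9).
Step 2: current leaves = {4,5,7,9}. Remove leaf 4 (neighbor: 1).
Step 3: current leaves = {5,7,9}. Remove leaf 5 (neighbor: 3).
Step 4: current leaves = {3,7,9}. Remove leaf 3 (neighbor: 1).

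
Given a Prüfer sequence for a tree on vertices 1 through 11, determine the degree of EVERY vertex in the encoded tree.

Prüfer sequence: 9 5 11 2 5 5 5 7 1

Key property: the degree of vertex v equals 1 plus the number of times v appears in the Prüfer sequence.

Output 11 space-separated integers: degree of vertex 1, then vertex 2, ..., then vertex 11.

Answer: 2 2 1 1 5 1 2 1 2 1 2

Derivation:
p_1 = 9: count[9] becomes 1
p_2 = 5: count[5] becomes 1
p_3 = 11: count[11] becomes 1
p_4 = 2: count[2] becomes 1
p_5 = 5: count[5] becomes 2
p_6 = 5: count[5] becomes 3
p_7 = 5: count[5] becomes 4
p_8 = 7: count[7] becomes 1
p_9 = 1: count[1] becomes 1
Degrees (1 + count): deg[1]=1+1=2, deg[2]=1+1=2, deg[3]=1+0=1, deg[4]=1+0=1, deg[5]=1+4=5, deg[6]=1+0=1, deg[7]=1+1=2, deg[8]=1+0=1, deg[9]=1+1=2, deg[10]=1+0=1, deg[11]=1+1=2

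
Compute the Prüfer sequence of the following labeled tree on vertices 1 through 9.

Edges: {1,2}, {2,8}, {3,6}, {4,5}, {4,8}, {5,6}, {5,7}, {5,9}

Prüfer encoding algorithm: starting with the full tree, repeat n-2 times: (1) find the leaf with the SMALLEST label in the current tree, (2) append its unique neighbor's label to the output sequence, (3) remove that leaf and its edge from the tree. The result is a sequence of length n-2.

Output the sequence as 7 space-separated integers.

Step 1: leaves = {1,3,7,9}. Remove smallest leaf 1, emit neighbor 2.
Step 2: leaves = {2,3,7,9}. Remove smallest leaf 2, emit neighbor 8.
Step 3: leaves = {3,7,8,9}. Remove smallest leaf 3, emit neighbor 6.
Step 4: leaves = {6,7,8,9}. Remove smallest leaf 6, emit neighbor 5.
Step 5: leaves = {7,8,9}. Remove smallest leaf 7, emit neighbor 5.
Step 6: leaves = {8,9}. Remove smallest leaf 8, emit neighbor 4.
Step 7: leaves = {4,9}. Remove smallest leaf 4, emit neighbor 5.
Done: 2 vertices remain (5, 9). Sequence = [2 8 6 5 5 4 5]

Answer: 2 8 6 5 5 4 5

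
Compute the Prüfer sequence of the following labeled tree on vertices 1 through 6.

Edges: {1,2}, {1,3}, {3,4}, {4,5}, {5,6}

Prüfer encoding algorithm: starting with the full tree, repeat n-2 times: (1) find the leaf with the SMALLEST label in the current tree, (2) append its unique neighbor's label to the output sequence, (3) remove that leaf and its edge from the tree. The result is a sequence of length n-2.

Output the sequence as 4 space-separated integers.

Answer: 1 3 4 5

Derivation:
Step 1: leaves = {2,6}. Remove smallest leaf 2, emit neighbor 1.
Step 2: leaves = {1,6}. Remove smallest leaf 1, emit neighbor 3.
Step 3: leaves = {3,6}. Remove smallest leaf 3, emit neighbor 4.
Step 4: leaves = {4,6}. Remove smallest leaf 4, emit neighbor 5.
Done: 2 vertices remain (5, 6). Sequence = [1 3 4 5]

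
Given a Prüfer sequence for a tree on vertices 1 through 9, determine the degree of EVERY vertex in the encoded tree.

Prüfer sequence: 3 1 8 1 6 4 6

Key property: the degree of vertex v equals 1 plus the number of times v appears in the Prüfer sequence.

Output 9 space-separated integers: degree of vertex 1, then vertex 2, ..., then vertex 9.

Answer: 3 1 2 2 1 3 1 2 1

Derivation:
p_1 = 3: count[3] becomes 1
p_2 = 1: count[1] becomes 1
p_3 = 8: count[8] becomes 1
p_4 = 1: count[1] becomes 2
p_5 = 6: count[6] becomes 1
p_6 = 4: count[4] becomes 1
p_7 = 6: count[6] becomes 2
Degrees (1 + count): deg[1]=1+2=3, deg[2]=1+0=1, deg[3]=1+1=2, deg[4]=1+1=2, deg[5]=1+0=1, deg[6]=1+2=3, deg[7]=1+0=1, deg[8]=1+1=2, deg[9]=1+0=1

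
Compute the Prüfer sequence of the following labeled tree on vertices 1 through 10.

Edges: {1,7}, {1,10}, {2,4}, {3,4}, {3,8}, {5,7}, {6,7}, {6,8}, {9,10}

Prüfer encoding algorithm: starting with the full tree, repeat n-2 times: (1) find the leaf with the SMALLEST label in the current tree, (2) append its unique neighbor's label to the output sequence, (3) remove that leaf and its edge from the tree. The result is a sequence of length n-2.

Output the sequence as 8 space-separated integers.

Step 1: leaves = {2,5,9}. Remove smallest leaf 2, emit neighbor 4.
Step 2: leaves = {4,5,9}. Remove smallest leaf 4, emit neighbor 3.
Step 3: leaves = {3,5,9}. Remove smallest leaf 3, emit neighbor 8.
Step 4: leaves = {5,8,9}. Remove smallest leaf 5, emit neighbor 7.
Step 5: leaves = {8,9}. Remove smallest leaf 8, emit neighbor 6.
Step 6: leaves = {6,9}. Remove smallest leaf 6, emit neighbor 7.
Step 7: leaves = {7,9}. Remove smallest leaf 7, emit neighbor 1.
Step 8: leaves = {1,9}. Remove smallest leaf 1, emit neighbor 10.
Done: 2 vertices remain (9, 10). Sequence = [4 3 8 7 6 7 1 10]

Answer: 4 3 8 7 6 7 1 10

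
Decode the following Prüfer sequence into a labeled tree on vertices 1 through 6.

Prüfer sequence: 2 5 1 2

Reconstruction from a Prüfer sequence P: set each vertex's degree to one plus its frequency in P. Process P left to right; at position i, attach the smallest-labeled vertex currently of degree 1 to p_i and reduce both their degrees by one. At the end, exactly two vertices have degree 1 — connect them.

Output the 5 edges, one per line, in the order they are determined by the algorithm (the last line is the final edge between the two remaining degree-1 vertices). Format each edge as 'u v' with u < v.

Initial degrees: {1:2, 2:3, 3:1, 4:1, 5:2, 6:1}
Step 1: smallest deg-1 vertex = 3, p_1 = 2. Add edge {2,3}. Now deg[3]=0, deg[2]=2.
Step 2: smallest deg-1 vertex = 4, p_2 = 5. Add edge {4,5}. Now deg[4]=0, deg[5]=1.
Step 3: smallest deg-1 vertex = 5, p_3 = 1. Add edge {1,5}. Now deg[5]=0, deg[1]=1.
Step 4: smallest deg-1 vertex = 1, p_4 = 2. Add edge {1,2}. Now deg[1]=0, deg[2]=1.
Final: two remaining deg-1 vertices are 2, 6. Add edge {2,6}.

Answer: 2 3
4 5
1 5
1 2
2 6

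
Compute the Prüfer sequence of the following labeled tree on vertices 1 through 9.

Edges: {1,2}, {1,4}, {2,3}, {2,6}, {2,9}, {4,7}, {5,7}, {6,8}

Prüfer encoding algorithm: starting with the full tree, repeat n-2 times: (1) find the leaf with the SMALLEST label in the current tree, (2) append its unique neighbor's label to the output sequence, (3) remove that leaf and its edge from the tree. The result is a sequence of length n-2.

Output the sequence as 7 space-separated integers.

Step 1: leaves = {3,5,8,9}. Remove smallest leaf 3, emit neighbor 2.
Step 2: leaves = {5,8,9}. Remove smallest leaf 5, emit neighbor 7.
Step 3: leaves = {7,8,9}. Remove smallest leaf 7, emit neighbor 4.
Step 4: leaves = {4,8,9}. Remove smallest leaf 4, emit neighbor 1.
Step 5: leaves = {1,8,9}. Remove smallest leaf 1, emit neighbor 2.
Step 6: leaves = {8,9}. Remove smallest leaf 8, emit neighbor 6.
Step 7: leaves = {6,9}. Remove smallest leaf 6, emit neighbor 2.
Done: 2 vertices remain (2, 9). Sequence = [2 7 4 1 2 6 2]

Answer: 2 7 4 1 2 6 2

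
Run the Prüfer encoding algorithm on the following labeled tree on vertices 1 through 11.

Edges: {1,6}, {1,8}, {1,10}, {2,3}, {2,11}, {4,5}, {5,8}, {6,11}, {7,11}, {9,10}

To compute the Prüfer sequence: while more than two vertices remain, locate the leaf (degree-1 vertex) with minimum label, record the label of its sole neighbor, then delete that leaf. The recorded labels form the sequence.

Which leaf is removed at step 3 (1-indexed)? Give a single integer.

Step 1: current leaves = {3,4,7,9}. Remove leaf 3 (neighbor: 2).
Step 2: current leaves = {2,4,7,9}. Remove leaf 2 (neighbor: 11).
Step 3: current leaves = {4,7,9}. Remove leaf 4 (neighbor: 5).

Answer: 4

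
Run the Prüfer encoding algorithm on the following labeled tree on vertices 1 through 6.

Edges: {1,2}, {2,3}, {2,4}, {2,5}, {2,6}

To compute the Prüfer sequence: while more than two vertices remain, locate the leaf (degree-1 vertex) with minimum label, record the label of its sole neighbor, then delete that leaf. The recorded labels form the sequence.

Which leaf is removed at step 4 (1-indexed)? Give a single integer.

Step 1: current leaves = {1,3,4,5,6}. Remove leaf 1 (neighbor: 2).
Step 2: current leaves = {3,4,5,6}. Remove leaf 3 (neighbor: 2).
Step 3: current leaves = {4,5,6}. Remove leaf 4 (neighbor: 2).
Step 4: current leaves = {5,6}. Remove leaf 5 (neighbor: 2).

Answer: 5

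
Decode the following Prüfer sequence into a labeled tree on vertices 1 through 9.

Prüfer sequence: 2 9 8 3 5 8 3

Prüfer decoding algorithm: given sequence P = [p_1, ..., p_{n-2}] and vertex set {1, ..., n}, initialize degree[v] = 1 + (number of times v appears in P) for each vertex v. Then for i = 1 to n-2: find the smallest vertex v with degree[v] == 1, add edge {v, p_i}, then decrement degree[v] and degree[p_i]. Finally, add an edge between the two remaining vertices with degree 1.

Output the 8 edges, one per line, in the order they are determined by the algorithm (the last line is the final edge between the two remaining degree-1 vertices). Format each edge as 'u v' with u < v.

Answer: 1 2
2 9
4 8
3 6
5 7
5 8
3 8
3 9

Derivation:
Initial degrees: {1:1, 2:2, 3:3, 4:1, 5:2, 6:1, 7:1, 8:3, 9:2}
Step 1: smallest deg-1 vertex = 1, p_1 = 2. Add edge {1,2}. Now deg[1]=0, deg[2]=1.
Step 2: smallest deg-1 vertex = 2, p_2 = 9. Add edge {2,9}. Now deg[2]=0, deg[9]=1.
Step 3: smallest deg-1 vertex = 4, p_3 = 8. Add edge {4,8}. Now deg[4]=0, deg[8]=2.
Step 4: smallest deg-1 vertex = 6, p_4 = 3. Add edge {3,6}. Now deg[6]=0, deg[3]=2.
Step 5: smallest deg-1 vertex = 7, p_5 = 5. Add edge {5,7}. Now deg[7]=0, deg[5]=1.
Step 6: smallest deg-1 vertex = 5, p_6 = 8. Add edge {5,8}. Now deg[5]=0, deg[8]=1.
Step 7: smallest deg-1 vertex = 8, p_7 = 3. Add edge {3,8}. Now deg[8]=0, deg[3]=1.
Final: two remaining deg-1 vertices are 3, 9. Add edge {3,9}.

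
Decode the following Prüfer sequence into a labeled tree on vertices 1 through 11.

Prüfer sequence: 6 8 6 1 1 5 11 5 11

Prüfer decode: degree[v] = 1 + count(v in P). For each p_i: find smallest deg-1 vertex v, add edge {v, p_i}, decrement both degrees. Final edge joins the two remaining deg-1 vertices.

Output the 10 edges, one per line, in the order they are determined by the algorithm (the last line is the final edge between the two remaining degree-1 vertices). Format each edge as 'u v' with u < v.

Answer: 2 6
3 8
4 6
1 6
1 7
1 5
8 11
5 9
5 11
10 11

Derivation:
Initial degrees: {1:3, 2:1, 3:1, 4:1, 5:3, 6:3, 7:1, 8:2, 9:1, 10:1, 11:3}
Step 1: smallest deg-1 vertex = 2, p_1 = 6. Add edge {2,6}. Now deg[2]=0, deg[6]=2.
Step 2: smallest deg-1 vertex = 3, p_2 = 8. Add edge {3,8}. Now deg[3]=0, deg[8]=1.
Step 3: smallest deg-1 vertex = 4, p_3 = 6. Add edge {4,6}. Now deg[4]=0, deg[6]=1.
Step 4: smallest deg-1 vertex = 6, p_4 = 1. Add edge {1,6}. Now deg[6]=0, deg[1]=2.
Step 5: smallest deg-1 vertex = 7, p_5 = 1. Add edge {1,7}. Now deg[7]=0, deg[1]=1.
Step 6: smallest deg-1 vertex = 1, p_6 = 5. Add edge {1,5}. Now deg[1]=0, deg[5]=2.
Step 7: smallest deg-1 vertex = 8, p_7 = 11. Add edge {8,11}. Now deg[8]=0, deg[11]=2.
Step 8: smallest deg-1 vertex = 9, p_8 = 5. Add edge {5,9}. Now deg[9]=0, deg[5]=1.
Step 9: smallest deg-1 vertex = 5, p_9 = 11. Add edge {5,11}. Now deg[5]=0, deg[11]=1.
Final: two remaining deg-1 vertices are 10, 11. Add edge {10,11}.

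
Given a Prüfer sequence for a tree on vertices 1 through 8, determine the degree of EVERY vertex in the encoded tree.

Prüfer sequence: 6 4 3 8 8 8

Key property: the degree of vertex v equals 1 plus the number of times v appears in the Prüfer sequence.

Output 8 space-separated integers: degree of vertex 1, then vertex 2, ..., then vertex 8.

p_1 = 6: count[6] becomes 1
p_2 = 4: count[4] becomes 1
p_3 = 3: count[3] becomes 1
p_4 = 8: count[8] becomes 1
p_5 = 8: count[8] becomes 2
p_6 = 8: count[8] becomes 3
Degrees (1 + count): deg[1]=1+0=1, deg[2]=1+0=1, deg[3]=1+1=2, deg[4]=1+1=2, deg[5]=1+0=1, deg[6]=1+1=2, deg[7]=1+0=1, deg[8]=1+3=4

Answer: 1 1 2 2 1 2 1 4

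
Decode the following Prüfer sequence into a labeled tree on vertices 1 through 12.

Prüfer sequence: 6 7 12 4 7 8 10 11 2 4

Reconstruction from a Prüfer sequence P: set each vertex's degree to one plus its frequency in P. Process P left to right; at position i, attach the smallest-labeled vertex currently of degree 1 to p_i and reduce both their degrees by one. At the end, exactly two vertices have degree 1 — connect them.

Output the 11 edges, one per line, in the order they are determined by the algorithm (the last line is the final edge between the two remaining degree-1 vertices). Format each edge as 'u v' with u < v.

Answer: 1 6
3 7
5 12
4 6
7 9
7 8
8 10
10 11
2 11
2 4
4 12

Derivation:
Initial degrees: {1:1, 2:2, 3:1, 4:3, 5:1, 6:2, 7:3, 8:2, 9:1, 10:2, 11:2, 12:2}
Step 1: smallest deg-1 vertex = 1, p_1 = 6. Add edge {1,6}. Now deg[1]=0, deg[6]=1.
Step 2: smallest deg-1 vertex = 3, p_2 = 7. Add edge {3,7}. Now deg[3]=0, deg[7]=2.
Step 3: smallest deg-1 vertex = 5, p_3 = 12. Add edge {5,12}. Now deg[5]=0, deg[12]=1.
Step 4: smallest deg-1 vertex = 6, p_4 = 4. Add edge {4,6}. Now deg[6]=0, deg[4]=2.
Step 5: smallest deg-1 vertex = 9, p_5 = 7. Add edge {7,9}. Now deg[9]=0, deg[7]=1.
Step 6: smallest deg-1 vertex = 7, p_6 = 8. Add edge {7,8}. Now deg[7]=0, deg[8]=1.
Step 7: smallest deg-1 vertex = 8, p_7 = 10. Add edge {8,10}. Now deg[8]=0, deg[10]=1.
Step 8: smallest deg-1 vertex = 10, p_8 = 11. Add edge {10,11}. Now deg[10]=0, deg[11]=1.
Step 9: smallest deg-1 vertex = 11, p_9 = 2. Add edge {2,11}. Now deg[11]=0, deg[2]=1.
Step 10: smallest deg-1 vertex = 2, p_10 = 4. Add edge {2,4}. Now deg[2]=0, deg[4]=1.
Final: two remaining deg-1 vertices are 4, 12. Add edge {4,12}.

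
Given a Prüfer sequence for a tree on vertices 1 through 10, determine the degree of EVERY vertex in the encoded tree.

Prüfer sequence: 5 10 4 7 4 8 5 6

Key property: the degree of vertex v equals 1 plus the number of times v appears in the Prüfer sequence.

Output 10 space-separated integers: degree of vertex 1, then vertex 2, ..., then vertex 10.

p_1 = 5: count[5] becomes 1
p_2 = 10: count[10] becomes 1
p_3 = 4: count[4] becomes 1
p_4 = 7: count[7] becomes 1
p_5 = 4: count[4] becomes 2
p_6 = 8: count[8] becomes 1
p_7 = 5: count[5] becomes 2
p_8 = 6: count[6] becomes 1
Degrees (1 + count): deg[1]=1+0=1, deg[2]=1+0=1, deg[3]=1+0=1, deg[4]=1+2=3, deg[5]=1+2=3, deg[6]=1+1=2, deg[7]=1+1=2, deg[8]=1+1=2, deg[9]=1+0=1, deg[10]=1+1=2

Answer: 1 1 1 3 3 2 2 2 1 2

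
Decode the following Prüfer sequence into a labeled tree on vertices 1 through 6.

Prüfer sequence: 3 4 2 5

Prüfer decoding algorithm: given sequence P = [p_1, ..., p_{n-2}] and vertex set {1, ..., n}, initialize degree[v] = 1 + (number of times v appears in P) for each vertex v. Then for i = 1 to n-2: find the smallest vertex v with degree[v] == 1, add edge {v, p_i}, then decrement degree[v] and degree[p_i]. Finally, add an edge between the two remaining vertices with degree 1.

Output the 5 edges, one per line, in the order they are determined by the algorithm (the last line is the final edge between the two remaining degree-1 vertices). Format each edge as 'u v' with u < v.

Answer: 1 3
3 4
2 4
2 5
5 6

Derivation:
Initial degrees: {1:1, 2:2, 3:2, 4:2, 5:2, 6:1}
Step 1: smallest deg-1 vertex = 1, p_1 = 3. Add edge {1,3}. Now deg[1]=0, deg[3]=1.
Step 2: smallest deg-1 vertex = 3, p_2 = 4. Add edge {3,4}. Now deg[3]=0, deg[4]=1.
Step 3: smallest deg-1 vertex = 4, p_3 = 2. Add edge {2,4}. Now deg[4]=0, deg[2]=1.
Step 4: smallest deg-1 vertex = 2, p_4 = 5. Add edge {2,5}. Now deg[2]=0, deg[5]=1.
Final: two remaining deg-1 vertices are 5, 6. Add edge {5,6}.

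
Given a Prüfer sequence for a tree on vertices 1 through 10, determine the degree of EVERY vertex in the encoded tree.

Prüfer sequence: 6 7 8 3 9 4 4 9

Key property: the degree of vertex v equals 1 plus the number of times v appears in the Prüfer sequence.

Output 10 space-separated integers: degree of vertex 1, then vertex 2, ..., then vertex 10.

p_1 = 6: count[6] becomes 1
p_2 = 7: count[7] becomes 1
p_3 = 8: count[8] becomes 1
p_4 = 3: count[3] becomes 1
p_5 = 9: count[9] becomes 1
p_6 = 4: count[4] becomes 1
p_7 = 4: count[4] becomes 2
p_8 = 9: count[9] becomes 2
Degrees (1 + count): deg[1]=1+0=1, deg[2]=1+0=1, deg[3]=1+1=2, deg[4]=1+2=3, deg[5]=1+0=1, deg[6]=1+1=2, deg[7]=1+1=2, deg[8]=1+1=2, deg[9]=1+2=3, deg[10]=1+0=1

Answer: 1 1 2 3 1 2 2 2 3 1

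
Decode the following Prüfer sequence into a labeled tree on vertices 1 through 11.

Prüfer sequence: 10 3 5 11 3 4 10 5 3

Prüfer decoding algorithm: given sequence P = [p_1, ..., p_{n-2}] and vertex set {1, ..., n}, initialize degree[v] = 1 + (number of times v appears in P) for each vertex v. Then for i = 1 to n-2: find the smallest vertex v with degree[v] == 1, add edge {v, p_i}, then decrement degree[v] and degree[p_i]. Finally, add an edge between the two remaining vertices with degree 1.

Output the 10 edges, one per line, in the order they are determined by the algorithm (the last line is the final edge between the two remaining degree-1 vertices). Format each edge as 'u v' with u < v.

Initial degrees: {1:1, 2:1, 3:4, 4:2, 5:3, 6:1, 7:1, 8:1, 9:1, 10:3, 11:2}
Step 1: smallest deg-1 vertex = 1, p_1 = 10. Add edge {1,10}. Now deg[1]=0, deg[10]=2.
Step 2: smallest deg-1 vertex = 2, p_2 = 3. Add edge {2,3}. Now deg[2]=0, deg[3]=3.
Step 3: smallest deg-1 vertex = 6, p_3 = 5. Add edge {5,6}. Now deg[6]=0, deg[5]=2.
Step 4: smallest deg-1 vertex = 7, p_4 = 11. Add edge {7,11}. Now deg[7]=0, deg[11]=1.
Step 5: smallest deg-1 vertex = 8, p_5 = 3. Add edge {3,8}. Now deg[8]=0, deg[3]=2.
Step 6: smallest deg-1 vertex = 9, p_6 = 4. Add edge {4,9}. Now deg[9]=0, deg[4]=1.
Step 7: smallest deg-1 vertex = 4, p_7 = 10. Add edge {4,10}. Now deg[4]=0, deg[10]=1.
Step 8: smallest deg-1 vertex = 10, p_8 = 5. Add edge {5,10}. Now deg[10]=0, deg[5]=1.
Step 9: smallest deg-1 vertex = 5, p_9 = 3. Add edge {3,5}. Now deg[5]=0, deg[3]=1.
Final: two remaining deg-1 vertices are 3, 11. Add edge {3,11}.

Answer: 1 10
2 3
5 6
7 11
3 8
4 9
4 10
5 10
3 5
3 11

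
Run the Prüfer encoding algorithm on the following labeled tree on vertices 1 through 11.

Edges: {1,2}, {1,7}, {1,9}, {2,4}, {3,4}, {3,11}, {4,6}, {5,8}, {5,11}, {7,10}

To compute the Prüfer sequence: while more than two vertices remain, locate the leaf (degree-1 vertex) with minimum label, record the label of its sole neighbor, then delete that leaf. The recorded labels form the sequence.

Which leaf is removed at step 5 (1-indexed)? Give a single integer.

Answer: 10

Derivation:
Step 1: current leaves = {6,8,9,10}. Remove leaf 6 (neighbor: 4).
Step 2: current leaves = {8,9,10}. Remove leaf 8 (neighbor: 5).
Step 3: current leaves = {5,9,10}. Remove leaf 5 (neighbor: 11).
Step 4: current leaves = {9,10,11}. Remove leaf 9 (neighbor: 1).
Step 5: current leaves = {10,11}. Remove leaf 10 (neighbor: 7).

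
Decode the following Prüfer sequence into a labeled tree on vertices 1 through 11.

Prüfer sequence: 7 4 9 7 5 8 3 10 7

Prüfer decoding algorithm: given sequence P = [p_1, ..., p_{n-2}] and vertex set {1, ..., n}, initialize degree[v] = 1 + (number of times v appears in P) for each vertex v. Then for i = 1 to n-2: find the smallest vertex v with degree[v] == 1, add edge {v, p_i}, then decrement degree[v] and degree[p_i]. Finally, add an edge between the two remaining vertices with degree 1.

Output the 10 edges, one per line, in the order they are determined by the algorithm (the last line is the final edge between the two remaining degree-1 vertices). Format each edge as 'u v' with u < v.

Initial degrees: {1:1, 2:1, 3:2, 4:2, 5:2, 6:1, 7:4, 8:2, 9:2, 10:2, 11:1}
Step 1: smallest deg-1 vertex = 1, p_1 = 7. Add edge {1,7}. Now deg[1]=0, deg[7]=3.
Step 2: smallest deg-1 vertex = 2, p_2 = 4. Add edge {2,4}. Now deg[2]=0, deg[4]=1.
Step 3: smallest deg-1 vertex = 4, p_3 = 9. Add edge {4,9}. Now deg[4]=0, deg[9]=1.
Step 4: smallest deg-1 vertex = 6, p_4 = 7. Add edge {6,7}. Now deg[6]=0, deg[7]=2.
Step 5: smallest deg-1 vertex = 9, p_5 = 5. Add edge {5,9}. Now deg[9]=0, deg[5]=1.
Step 6: smallest deg-1 vertex = 5, p_6 = 8. Add edge {5,8}. Now deg[5]=0, deg[8]=1.
Step 7: smallest deg-1 vertex = 8, p_7 = 3. Add edge {3,8}. Now deg[8]=0, deg[3]=1.
Step 8: smallest deg-1 vertex = 3, p_8 = 10. Add edge {3,10}. Now deg[3]=0, deg[10]=1.
Step 9: smallest deg-1 vertex = 10, p_9 = 7. Add edge {7,10}. Now deg[10]=0, deg[7]=1.
Final: two remaining deg-1 vertices are 7, 11. Add edge {7,11}.

Answer: 1 7
2 4
4 9
6 7
5 9
5 8
3 8
3 10
7 10
7 11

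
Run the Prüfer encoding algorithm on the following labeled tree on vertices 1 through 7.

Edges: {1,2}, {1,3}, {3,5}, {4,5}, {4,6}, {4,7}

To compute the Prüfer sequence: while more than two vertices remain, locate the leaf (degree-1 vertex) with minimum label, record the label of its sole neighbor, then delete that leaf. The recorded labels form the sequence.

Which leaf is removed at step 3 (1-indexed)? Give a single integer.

Answer: 3

Derivation:
Step 1: current leaves = {2,6,7}. Remove leaf 2 (neighbor: 1).
Step 2: current leaves = {1,6,7}. Remove leaf 1 (neighbor: 3).
Step 3: current leaves = {3,6,7}. Remove leaf 3 (neighbor: 5).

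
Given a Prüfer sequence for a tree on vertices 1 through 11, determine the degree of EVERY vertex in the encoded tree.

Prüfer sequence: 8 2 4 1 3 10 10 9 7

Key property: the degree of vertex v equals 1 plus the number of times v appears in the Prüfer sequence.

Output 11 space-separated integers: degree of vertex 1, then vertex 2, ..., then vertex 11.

Answer: 2 2 2 2 1 1 2 2 2 3 1

Derivation:
p_1 = 8: count[8] becomes 1
p_2 = 2: count[2] becomes 1
p_3 = 4: count[4] becomes 1
p_4 = 1: count[1] becomes 1
p_5 = 3: count[3] becomes 1
p_6 = 10: count[10] becomes 1
p_7 = 10: count[10] becomes 2
p_8 = 9: count[9] becomes 1
p_9 = 7: count[7] becomes 1
Degrees (1 + count): deg[1]=1+1=2, deg[2]=1+1=2, deg[3]=1+1=2, deg[4]=1+1=2, deg[5]=1+0=1, deg[6]=1+0=1, deg[7]=1+1=2, deg[8]=1+1=2, deg[9]=1+1=2, deg[10]=1+2=3, deg[11]=1+0=1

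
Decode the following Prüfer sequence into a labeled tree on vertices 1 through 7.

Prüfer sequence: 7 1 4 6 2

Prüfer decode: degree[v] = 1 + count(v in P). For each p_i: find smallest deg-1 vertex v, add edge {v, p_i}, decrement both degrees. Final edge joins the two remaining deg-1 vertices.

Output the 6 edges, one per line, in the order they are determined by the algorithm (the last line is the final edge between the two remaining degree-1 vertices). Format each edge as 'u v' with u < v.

Answer: 3 7
1 5
1 4
4 6
2 6
2 7

Derivation:
Initial degrees: {1:2, 2:2, 3:1, 4:2, 5:1, 6:2, 7:2}
Step 1: smallest deg-1 vertex = 3, p_1 = 7. Add edge {3,7}. Now deg[3]=0, deg[7]=1.
Step 2: smallest deg-1 vertex = 5, p_2 = 1. Add edge {1,5}. Now deg[5]=0, deg[1]=1.
Step 3: smallest deg-1 vertex = 1, p_3 = 4. Add edge {1,4}. Now deg[1]=0, deg[4]=1.
Step 4: smallest deg-1 vertex = 4, p_4 = 6. Add edge {4,6}. Now deg[4]=0, deg[6]=1.
Step 5: smallest deg-1 vertex = 6, p_5 = 2. Add edge {2,6}. Now deg[6]=0, deg[2]=1.
Final: two remaining deg-1 vertices are 2, 7. Add edge {2,7}.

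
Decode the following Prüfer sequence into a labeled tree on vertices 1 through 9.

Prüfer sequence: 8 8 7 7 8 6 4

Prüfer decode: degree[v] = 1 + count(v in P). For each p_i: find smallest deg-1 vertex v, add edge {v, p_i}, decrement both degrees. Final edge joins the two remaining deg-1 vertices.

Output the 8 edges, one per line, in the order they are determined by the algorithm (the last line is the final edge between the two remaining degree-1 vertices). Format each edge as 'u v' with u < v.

Initial degrees: {1:1, 2:1, 3:1, 4:2, 5:1, 6:2, 7:3, 8:4, 9:1}
Step 1: smallest deg-1 vertex = 1, p_1 = 8. Add edge {1,8}. Now deg[1]=0, deg[8]=3.
Step 2: smallest deg-1 vertex = 2, p_2 = 8. Add edge {2,8}. Now deg[2]=0, deg[8]=2.
Step 3: smallest deg-1 vertex = 3, p_3 = 7. Add edge {3,7}. Now deg[3]=0, deg[7]=2.
Step 4: smallest deg-1 vertex = 5, p_4 = 7. Add edge {5,7}. Now deg[5]=0, deg[7]=1.
Step 5: smallest deg-1 vertex = 7, p_5 = 8. Add edge {7,8}. Now deg[7]=0, deg[8]=1.
Step 6: smallest deg-1 vertex = 8, p_6 = 6. Add edge {6,8}. Now deg[8]=0, deg[6]=1.
Step 7: smallest deg-1 vertex = 6, p_7 = 4. Add edge {4,6}. Now deg[6]=0, deg[4]=1.
Final: two remaining deg-1 vertices are 4, 9. Add edge {4,9}.

Answer: 1 8
2 8
3 7
5 7
7 8
6 8
4 6
4 9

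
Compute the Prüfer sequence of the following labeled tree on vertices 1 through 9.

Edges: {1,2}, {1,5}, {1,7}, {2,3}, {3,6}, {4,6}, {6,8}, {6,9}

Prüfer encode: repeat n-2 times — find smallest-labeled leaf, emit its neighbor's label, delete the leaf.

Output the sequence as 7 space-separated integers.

Answer: 6 1 1 2 3 6 6

Derivation:
Step 1: leaves = {4,5,7,8,9}. Remove smallest leaf 4, emit neighbor 6.
Step 2: leaves = {5,7,8,9}. Remove smallest leaf 5, emit neighbor 1.
Step 3: leaves = {7,8,9}. Remove smallest leaf 7, emit neighbor 1.
Step 4: leaves = {1,8,9}. Remove smallest leaf 1, emit neighbor 2.
Step 5: leaves = {2,8,9}. Remove smallest leaf 2, emit neighbor 3.
Step 6: leaves = {3,8,9}. Remove smallest leaf 3, emit neighbor 6.
Step 7: leaves = {8,9}. Remove smallest leaf 8, emit neighbor 6.
Done: 2 vertices remain (6, 9). Sequence = [6 1 1 2 3 6 6]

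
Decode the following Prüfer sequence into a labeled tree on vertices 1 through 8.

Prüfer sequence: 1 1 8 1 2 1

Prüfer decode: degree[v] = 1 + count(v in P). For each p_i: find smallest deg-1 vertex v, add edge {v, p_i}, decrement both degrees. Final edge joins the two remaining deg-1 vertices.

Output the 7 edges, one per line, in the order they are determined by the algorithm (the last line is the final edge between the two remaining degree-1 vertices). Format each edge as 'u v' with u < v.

Initial degrees: {1:5, 2:2, 3:1, 4:1, 5:1, 6:1, 7:1, 8:2}
Step 1: smallest deg-1 vertex = 3, p_1 = 1. Add edge {1,3}. Now deg[3]=0, deg[1]=4.
Step 2: smallest deg-1 vertex = 4, p_2 = 1. Add edge {1,4}. Now deg[4]=0, deg[1]=3.
Step 3: smallest deg-1 vertex = 5, p_3 = 8. Add edge {5,8}. Now deg[5]=0, deg[8]=1.
Step 4: smallest deg-1 vertex = 6, p_4 = 1. Add edge {1,6}. Now deg[6]=0, deg[1]=2.
Step 5: smallest deg-1 vertex = 7, p_5 = 2. Add edge {2,7}. Now deg[7]=0, deg[2]=1.
Step 6: smallest deg-1 vertex = 2, p_6 = 1. Add edge {1,2}. Now deg[2]=0, deg[1]=1.
Final: two remaining deg-1 vertices are 1, 8. Add edge {1,8}.

Answer: 1 3
1 4
5 8
1 6
2 7
1 2
1 8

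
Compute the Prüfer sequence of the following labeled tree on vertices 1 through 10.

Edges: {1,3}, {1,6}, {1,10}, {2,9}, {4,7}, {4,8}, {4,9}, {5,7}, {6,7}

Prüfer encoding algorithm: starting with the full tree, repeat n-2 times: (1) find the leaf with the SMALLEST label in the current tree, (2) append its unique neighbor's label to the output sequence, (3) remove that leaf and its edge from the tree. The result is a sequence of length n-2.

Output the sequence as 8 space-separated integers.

Answer: 9 1 7 4 4 7 6 1

Derivation:
Step 1: leaves = {2,3,5,8,10}. Remove smallest leaf 2, emit neighbor 9.
Step 2: leaves = {3,5,8,9,10}. Remove smallest leaf 3, emit neighbor 1.
Step 3: leaves = {5,8,9,10}. Remove smallest leaf 5, emit neighbor 7.
Step 4: leaves = {8,9,10}. Remove smallest leaf 8, emit neighbor 4.
Step 5: leaves = {9,10}. Remove smallest leaf 9, emit neighbor 4.
Step 6: leaves = {4,10}. Remove smallest leaf 4, emit neighbor 7.
Step 7: leaves = {7,10}. Remove smallest leaf 7, emit neighbor 6.
Step 8: leaves = {6,10}. Remove smallest leaf 6, emit neighbor 1.
Done: 2 vertices remain (1, 10). Sequence = [9 1 7 4 4 7 6 1]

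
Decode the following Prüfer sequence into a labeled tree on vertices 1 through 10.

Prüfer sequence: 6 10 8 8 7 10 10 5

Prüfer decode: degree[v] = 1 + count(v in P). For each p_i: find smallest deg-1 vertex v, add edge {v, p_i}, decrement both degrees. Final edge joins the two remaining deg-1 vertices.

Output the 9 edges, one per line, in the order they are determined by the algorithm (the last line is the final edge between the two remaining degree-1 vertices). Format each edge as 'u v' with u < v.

Answer: 1 6
2 10
3 8
4 8
6 7
7 10
8 10
5 9
5 10

Derivation:
Initial degrees: {1:1, 2:1, 3:1, 4:1, 5:2, 6:2, 7:2, 8:3, 9:1, 10:4}
Step 1: smallest deg-1 vertex = 1, p_1 = 6. Add edge {1,6}. Now deg[1]=0, deg[6]=1.
Step 2: smallest deg-1 vertex = 2, p_2 = 10. Add edge {2,10}. Now deg[2]=0, deg[10]=3.
Step 3: smallest deg-1 vertex = 3, p_3 = 8. Add edge {3,8}. Now deg[3]=0, deg[8]=2.
Step 4: smallest deg-1 vertex = 4, p_4 = 8. Add edge {4,8}. Now deg[4]=0, deg[8]=1.
Step 5: smallest deg-1 vertex = 6, p_5 = 7. Add edge {6,7}. Now deg[6]=0, deg[7]=1.
Step 6: smallest deg-1 vertex = 7, p_6 = 10. Add edge {7,10}. Now deg[7]=0, deg[10]=2.
Step 7: smallest deg-1 vertex = 8, p_7 = 10. Add edge {8,10}. Now deg[8]=0, deg[10]=1.
Step 8: smallest deg-1 vertex = 9, p_8 = 5. Add edge {5,9}. Now deg[9]=0, deg[5]=1.
Final: two remaining deg-1 vertices are 5, 10. Add edge {5,10}.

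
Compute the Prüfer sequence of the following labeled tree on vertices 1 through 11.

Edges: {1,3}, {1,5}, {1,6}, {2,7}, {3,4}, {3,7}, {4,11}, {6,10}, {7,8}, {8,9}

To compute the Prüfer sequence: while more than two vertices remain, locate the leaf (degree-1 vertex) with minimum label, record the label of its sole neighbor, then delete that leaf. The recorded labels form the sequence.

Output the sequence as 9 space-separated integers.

Step 1: leaves = {2,5,9,10,11}. Remove smallest leaf 2, emit neighbor 7.
Step 2: leaves = {5,9,10,11}. Remove smallest leaf 5, emit neighbor 1.
Step 3: leaves = {9,10,11}. Remove smallest leaf 9, emit neighbor 8.
Step 4: leaves = {8,10,11}. Remove smallest leaf 8, emit neighbor 7.
Step 5: leaves = {7,10,11}. Remove smallest leaf 7, emit neighbor 3.
Step 6: leaves = {10,11}. Remove smallest leaf 10, emit neighbor 6.
Step 7: leaves = {6,11}. Remove smallest leaf 6, emit neighbor 1.
Step 8: leaves = {1,11}. Remove smallest leaf 1, emit neighbor 3.
Step 9: leaves = {3,11}. Remove smallest leaf 3, emit neighbor 4.
Done: 2 vertices remain (4, 11). Sequence = [7 1 8 7 3 6 1 3 4]

Answer: 7 1 8 7 3 6 1 3 4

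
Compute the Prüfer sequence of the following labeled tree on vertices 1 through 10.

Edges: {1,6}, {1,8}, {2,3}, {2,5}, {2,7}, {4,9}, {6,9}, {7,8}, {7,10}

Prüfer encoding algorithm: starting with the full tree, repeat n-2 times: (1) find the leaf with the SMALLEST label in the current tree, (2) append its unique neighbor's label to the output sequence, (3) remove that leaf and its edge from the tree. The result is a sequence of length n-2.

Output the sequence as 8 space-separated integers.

Step 1: leaves = {3,4,5,10}. Remove smallest leaf 3, emit neighbor 2.
Step 2: leaves = {4,5,10}. Remove smallest leaf 4, emit neighbor 9.
Step 3: leaves = {5,9,10}. Remove smallest leaf 5, emit neighbor 2.
Step 4: leaves = {2,9,10}. Remove smallest leaf 2, emit neighbor 7.
Step 5: leaves = {9,10}. Remove smallest leaf 9, emit neighbor 6.
Step 6: leaves = {6,10}. Remove smallest leaf 6, emit neighbor 1.
Step 7: leaves = {1,10}. Remove smallest leaf 1, emit neighbor 8.
Step 8: leaves = {8,10}. Remove smallest leaf 8, emit neighbor 7.
Done: 2 vertices remain (7, 10). Sequence = [2 9 2 7 6 1 8 7]

Answer: 2 9 2 7 6 1 8 7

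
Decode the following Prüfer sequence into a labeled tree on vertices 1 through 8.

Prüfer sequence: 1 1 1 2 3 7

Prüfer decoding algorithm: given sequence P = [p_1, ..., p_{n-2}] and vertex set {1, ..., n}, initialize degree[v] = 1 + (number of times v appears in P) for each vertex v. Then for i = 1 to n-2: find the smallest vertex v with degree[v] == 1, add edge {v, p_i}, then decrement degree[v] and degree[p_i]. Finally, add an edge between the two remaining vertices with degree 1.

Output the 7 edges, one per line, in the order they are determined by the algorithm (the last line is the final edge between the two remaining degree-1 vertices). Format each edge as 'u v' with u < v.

Initial degrees: {1:4, 2:2, 3:2, 4:1, 5:1, 6:1, 7:2, 8:1}
Step 1: smallest deg-1 vertex = 4, p_1 = 1. Add edge {1,4}. Now deg[4]=0, deg[1]=3.
Step 2: smallest deg-1 vertex = 5, p_2 = 1. Add edge {1,5}. Now deg[5]=0, deg[1]=2.
Step 3: smallest deg-1 vertex = 6, p_3 = 1. Add edge {1,6}. Now deg[6]=0, deg[1]=1.
Step 4: smallest deg-1 vertex = 1, p_4 = 2. Add edge {1,2}. Now deg[1]=0, deg[2]=1.
Step 5: smallest deg-1 vertex = 2, p_5 = 3. Add edge {2,3}. Now deg[2]=0, deg[3]=1.
Step 6: smallest deg-1 vertex = 3, p_6 = 7. Add edge {3,7}. Now deg[3]=0, deg[7]=1.
Final: two remaining deg-1 vertices are 7, 8. Add edge {7,8}.

Answer: 1 4
1 5
1 6
1 2
2 3
3 7
7 8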